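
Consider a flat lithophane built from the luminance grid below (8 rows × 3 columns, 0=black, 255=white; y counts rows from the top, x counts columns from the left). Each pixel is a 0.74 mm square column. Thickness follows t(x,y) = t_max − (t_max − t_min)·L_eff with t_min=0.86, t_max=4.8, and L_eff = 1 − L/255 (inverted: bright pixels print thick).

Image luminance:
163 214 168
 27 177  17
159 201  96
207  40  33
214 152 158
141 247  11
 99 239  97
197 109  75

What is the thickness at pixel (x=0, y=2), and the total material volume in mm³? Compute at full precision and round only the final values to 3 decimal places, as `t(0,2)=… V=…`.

t(0,2)=3.317 V=38.724

span = t_max - t_min = 4.8 - 0.86 = 3.940
L(0,2) = 159, L_eff = 1 - 159/255 = 0.376471 (inverted)
t(0,2) = 4.8 - 3.940·0.376471 = 3.317
Σt over all 8·3 pixels = 901637/12750 ≈ 70.7166275
V = pitch²·Σt = 0.74²·901637/12750 = 38.724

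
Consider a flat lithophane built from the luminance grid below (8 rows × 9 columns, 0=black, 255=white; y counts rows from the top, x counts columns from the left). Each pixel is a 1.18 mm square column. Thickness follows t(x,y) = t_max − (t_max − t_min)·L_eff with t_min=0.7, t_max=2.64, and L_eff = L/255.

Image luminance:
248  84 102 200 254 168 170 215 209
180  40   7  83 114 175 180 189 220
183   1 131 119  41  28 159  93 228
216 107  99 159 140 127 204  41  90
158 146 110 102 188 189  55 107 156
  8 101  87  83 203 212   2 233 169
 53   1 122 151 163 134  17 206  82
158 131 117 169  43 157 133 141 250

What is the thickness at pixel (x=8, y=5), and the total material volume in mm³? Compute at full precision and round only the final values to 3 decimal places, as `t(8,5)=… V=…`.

t(8,5)=1.354 V=163.598

span = t_max - t_min = 2.64 - 0.7 = 1.940
L(8,5) = 169, L_eff = 169/255 = 0.662745
t(8,5) = 2.64 - 1.940·0.662745 = 1.354
Σt over all 8·9 pixels = 1498043/12750 ≈ 117.4935686
V = pitch²·Σt = 1.18²·1498043/12750 = 163.598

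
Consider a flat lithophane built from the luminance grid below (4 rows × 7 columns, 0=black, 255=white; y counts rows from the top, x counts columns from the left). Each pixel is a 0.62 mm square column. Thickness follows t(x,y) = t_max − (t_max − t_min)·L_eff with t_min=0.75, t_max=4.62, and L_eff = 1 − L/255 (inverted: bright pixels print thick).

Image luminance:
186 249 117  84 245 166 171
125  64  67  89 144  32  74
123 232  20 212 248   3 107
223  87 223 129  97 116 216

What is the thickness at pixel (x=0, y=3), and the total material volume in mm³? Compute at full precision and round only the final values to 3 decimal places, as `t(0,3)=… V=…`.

span = t_max - t_min = 4.62 - 0.75 = 3.870
L(0,3) = 223, L_eff = 1 - 223/255 = 0.125490 (inverted)
t(0,3) = 4.62 - 3.870·0.125490 = 4.134
Σt over all 4·7 pixels = 675021/8500 ≈ 79.4142353
V = pitch²·Σt = 0.62²·675021/8500 = 30.527

t(0,3)=4.134 V=30.527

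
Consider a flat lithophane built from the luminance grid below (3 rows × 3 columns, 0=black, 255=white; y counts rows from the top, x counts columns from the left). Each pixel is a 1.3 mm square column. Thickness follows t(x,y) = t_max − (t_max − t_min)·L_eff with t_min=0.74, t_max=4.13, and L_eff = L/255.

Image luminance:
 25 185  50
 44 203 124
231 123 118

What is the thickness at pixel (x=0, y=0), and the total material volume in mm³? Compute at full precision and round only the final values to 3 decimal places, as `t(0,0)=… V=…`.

span = t_max - t_min = 4.13 - 0.74 = 3.390
L(0,0) = 25, L_eff = 25/255 = 0.098039
t(0,0) = 4.13 - 3.390·0.098039 = 3.798
Σt over all 3·3 pixels = 95653/4250 ≈ 22.5065882
V = pitch²·Σt = 1.3²·95653/4250 = 38.036

t(0,0)=3.798 V=38.036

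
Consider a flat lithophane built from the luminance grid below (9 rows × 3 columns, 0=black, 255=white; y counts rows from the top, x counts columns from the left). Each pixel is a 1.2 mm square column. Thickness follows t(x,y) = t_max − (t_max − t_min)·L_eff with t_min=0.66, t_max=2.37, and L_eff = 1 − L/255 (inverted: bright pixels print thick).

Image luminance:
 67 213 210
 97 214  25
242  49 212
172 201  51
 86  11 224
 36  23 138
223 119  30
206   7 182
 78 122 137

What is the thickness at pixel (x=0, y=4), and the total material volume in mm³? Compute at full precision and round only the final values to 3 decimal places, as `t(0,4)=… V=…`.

span = t_max - t_min = 2.37 - 0.66 = 1.710
L(0,4) = 86, L_eff = 1 - 86/255 = 0.662745 (inverted)
t(0,4) = 2.37 - 1.710·0.662745 = 1.237
Σt over all 9·3 pixels = 68769/1700 ≈ 40.4523529
V = pitch²·Σt = 1.2²·68769/1700 = 58.251

t(0,4)=1.237 V=58.251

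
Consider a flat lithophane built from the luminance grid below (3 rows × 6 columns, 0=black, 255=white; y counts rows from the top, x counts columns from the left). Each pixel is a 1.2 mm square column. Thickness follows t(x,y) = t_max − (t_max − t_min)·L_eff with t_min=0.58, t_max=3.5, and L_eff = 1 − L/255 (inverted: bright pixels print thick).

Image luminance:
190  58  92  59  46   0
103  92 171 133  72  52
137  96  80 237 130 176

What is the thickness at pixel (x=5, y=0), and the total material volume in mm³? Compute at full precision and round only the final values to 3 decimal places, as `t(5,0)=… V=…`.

t(5,0)=0.580 V=46.759

span = t_max - t_min = 3.5 - 0.58 = 2.920
L(5,0) = 0, L_eff = 1 - 0/255 = 1.000000 (inverted)
t(5,0) = 3.5 - 2.920·1.000000 = 0.580
Σt over all 3·6 pixels = 207007/6375 ≈ 32.4716863
V = pitch²·Σt = 1.2²·207007/6375 = 46.759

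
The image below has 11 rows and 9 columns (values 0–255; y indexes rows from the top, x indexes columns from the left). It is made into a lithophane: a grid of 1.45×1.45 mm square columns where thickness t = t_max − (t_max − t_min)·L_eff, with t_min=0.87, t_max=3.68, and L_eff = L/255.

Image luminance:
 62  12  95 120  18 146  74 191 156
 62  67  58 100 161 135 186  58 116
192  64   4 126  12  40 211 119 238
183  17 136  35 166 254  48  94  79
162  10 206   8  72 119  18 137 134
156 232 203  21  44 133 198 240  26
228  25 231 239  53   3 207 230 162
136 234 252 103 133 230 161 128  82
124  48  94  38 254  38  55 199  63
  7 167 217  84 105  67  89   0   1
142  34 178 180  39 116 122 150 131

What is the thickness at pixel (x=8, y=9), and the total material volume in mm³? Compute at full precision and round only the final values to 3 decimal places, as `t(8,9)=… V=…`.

t(8,9)=3.669 V=498.778

span = t_max - t_min = 3.68 - 0.87 = 2.810
L(8,9) = 1, L_eff = 1/255 = 0.003922
t(8,9) = 3.68 - 2.810·0.003922 = 3.669
Σt over all 11·9 pixels = 6049387/25500 ≈ 237.2308627
V = pitch²·Σt = 1.45²·6049387/25500 = 498.778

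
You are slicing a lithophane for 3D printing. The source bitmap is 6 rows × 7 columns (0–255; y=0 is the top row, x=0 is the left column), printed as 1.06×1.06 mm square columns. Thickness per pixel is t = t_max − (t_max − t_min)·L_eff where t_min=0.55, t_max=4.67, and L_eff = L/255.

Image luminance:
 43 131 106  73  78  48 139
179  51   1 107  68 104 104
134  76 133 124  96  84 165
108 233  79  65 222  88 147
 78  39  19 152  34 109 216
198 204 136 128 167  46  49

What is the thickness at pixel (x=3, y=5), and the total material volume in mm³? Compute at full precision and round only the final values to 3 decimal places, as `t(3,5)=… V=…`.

span = t_max - t_min = 4.67 - 0.55 = 4.120
L(3,5) = 128, L_eff = 128/255 = 0.501961
t(3,5) = 4.67 - 4.120·0.501961 = 2.602
Σt over all 6·7 pixels = 1561219/12750 ≈ 122.4485490
V = pitch²·Σt = 1.06²·1561219/12750 = 137.583

t(3,5)=2.602 V=137.583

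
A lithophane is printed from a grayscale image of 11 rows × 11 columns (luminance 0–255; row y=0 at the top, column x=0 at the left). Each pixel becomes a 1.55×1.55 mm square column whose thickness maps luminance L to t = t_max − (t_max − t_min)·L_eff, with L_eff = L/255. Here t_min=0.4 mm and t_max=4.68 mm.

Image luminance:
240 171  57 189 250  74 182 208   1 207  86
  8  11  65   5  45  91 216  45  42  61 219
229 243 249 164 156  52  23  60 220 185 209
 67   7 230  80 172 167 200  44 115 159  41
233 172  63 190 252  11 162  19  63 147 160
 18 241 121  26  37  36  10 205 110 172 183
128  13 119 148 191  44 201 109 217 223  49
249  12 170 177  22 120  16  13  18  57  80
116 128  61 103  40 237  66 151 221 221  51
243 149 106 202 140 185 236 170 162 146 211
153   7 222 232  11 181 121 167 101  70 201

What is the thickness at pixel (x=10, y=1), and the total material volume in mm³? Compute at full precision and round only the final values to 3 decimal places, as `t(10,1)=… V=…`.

t(10,1)=1.004 V=740.985

span = t_max - t_min = 4.68 - 0.4 = 4.280
L(10,1) = 219, L_eff = 219/255 = 0.858824
t(10,1) = 4.68 - 4.280·0.858824 = 1.004
Σt over all 11·11 pixels = 655398/2125 ≈ 308.4225882
V = pitch²·Σt = 1.55²·655398/2125 = 740.985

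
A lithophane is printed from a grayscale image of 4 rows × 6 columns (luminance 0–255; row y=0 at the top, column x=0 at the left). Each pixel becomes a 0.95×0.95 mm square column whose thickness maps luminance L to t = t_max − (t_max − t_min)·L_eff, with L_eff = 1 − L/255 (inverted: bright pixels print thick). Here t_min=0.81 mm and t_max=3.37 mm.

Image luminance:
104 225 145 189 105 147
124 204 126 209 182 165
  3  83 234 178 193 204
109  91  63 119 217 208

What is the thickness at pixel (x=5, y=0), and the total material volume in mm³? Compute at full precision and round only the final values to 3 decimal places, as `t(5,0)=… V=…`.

t(5,0)=2.286 V=50.407

span = t_max - t_min = 3.37 - 0.81 = 2.560
L(5,0) = 147, L_eff = 1 - 147/255 = 0.423529 (inverted)
t(5,0) = 3.37 - 2.560·0.423529 = 2.286
Σt over all 4·6 pixels = 118686/2125 ≈ 55.8522353
V = pitch²·Σt = 0.95²·118686/2125 = 50.407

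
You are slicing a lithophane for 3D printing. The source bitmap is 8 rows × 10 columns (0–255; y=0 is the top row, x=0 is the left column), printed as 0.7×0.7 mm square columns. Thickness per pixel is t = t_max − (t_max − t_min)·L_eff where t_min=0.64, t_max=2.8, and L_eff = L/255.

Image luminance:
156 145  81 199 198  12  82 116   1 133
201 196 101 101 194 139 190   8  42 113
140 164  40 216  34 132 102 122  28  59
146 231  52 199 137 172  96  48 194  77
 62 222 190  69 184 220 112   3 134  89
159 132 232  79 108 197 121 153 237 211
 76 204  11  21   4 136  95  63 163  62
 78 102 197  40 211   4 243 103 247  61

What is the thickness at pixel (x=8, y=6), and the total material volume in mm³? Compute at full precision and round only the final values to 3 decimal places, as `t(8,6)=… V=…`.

span = t_max - t_min = 2.8 - 0.64 = 2.160
L(8,6) = 163, L_eff = 163/255 = 0.639216
t(8,6) = 2.8 - 2.160·0.639216 = 1.419
Σt over all 8·10 pixels = 299024/2125 ≈ 140.7171765
V = pitch²·Σt = 0.7²·299024/2125 = 68.951

t(8,6)=1.419 V=68.951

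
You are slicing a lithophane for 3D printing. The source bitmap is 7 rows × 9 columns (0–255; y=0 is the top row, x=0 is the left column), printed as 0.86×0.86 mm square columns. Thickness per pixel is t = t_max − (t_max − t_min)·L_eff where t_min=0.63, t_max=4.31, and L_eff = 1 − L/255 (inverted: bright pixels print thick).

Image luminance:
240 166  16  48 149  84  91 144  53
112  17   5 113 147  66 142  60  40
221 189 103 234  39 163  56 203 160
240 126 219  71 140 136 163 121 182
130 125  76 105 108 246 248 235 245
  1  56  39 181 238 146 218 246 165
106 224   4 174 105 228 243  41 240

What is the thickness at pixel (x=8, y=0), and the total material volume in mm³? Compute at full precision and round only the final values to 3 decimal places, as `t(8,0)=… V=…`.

t(8,0)=1.395 V=121.488

span = t_max - t_min = 4.31 - 0.63 = 3.680
L(8,0) = 53, L_eff = 1 - 53/255 = 0.792157 (inverted)
t(8,0) = 4.31 - 3.680·0.792157 = 1.395
Σt over all 7·9 pixels = 4188671/25500 ≈ 164.2616078
V = pitch²·Σt = 0.86²·4188671/25500 = 121.488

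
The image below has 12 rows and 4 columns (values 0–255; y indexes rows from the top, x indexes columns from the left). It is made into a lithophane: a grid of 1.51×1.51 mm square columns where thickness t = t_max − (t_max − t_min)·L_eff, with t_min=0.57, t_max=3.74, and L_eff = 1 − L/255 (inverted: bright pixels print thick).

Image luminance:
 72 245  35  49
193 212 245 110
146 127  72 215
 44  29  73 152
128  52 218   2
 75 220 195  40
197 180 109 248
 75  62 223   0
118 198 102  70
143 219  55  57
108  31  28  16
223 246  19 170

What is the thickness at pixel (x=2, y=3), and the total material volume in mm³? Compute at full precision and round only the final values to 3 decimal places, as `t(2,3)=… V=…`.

span = t_max - t_min = 3.74 - 0.57 = 3.170
L(2,3) = 73, L_eff = 1 - 73/255 = 0.713725 (inverted)
t(2,3) = 3.74 - 3.170·0.713725 = 1.477
Σt over all 12·4 pixels = 1275431/12750 ≈ 100.0338039
V = pitch²·Σt = 1.51²·1275431/12750 = 228.087

t(2,3)=1.477 V=228.087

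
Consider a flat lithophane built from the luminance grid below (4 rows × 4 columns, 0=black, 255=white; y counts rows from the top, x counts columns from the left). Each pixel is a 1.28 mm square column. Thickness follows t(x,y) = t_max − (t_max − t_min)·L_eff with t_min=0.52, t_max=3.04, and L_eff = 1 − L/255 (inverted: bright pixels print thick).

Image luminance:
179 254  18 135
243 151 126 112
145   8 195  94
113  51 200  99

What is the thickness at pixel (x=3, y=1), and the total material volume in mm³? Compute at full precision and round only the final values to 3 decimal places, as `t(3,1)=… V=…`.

span = t_max - t_min = 3.04 - 0.52 = 2.520
L(3,1) = 112, L_eff = 1 - 112/255 = 0.560784 (inverted)
t(3,1) = 3.04 - 2.520·0.560784 = 1.627
Σt over all 4·4 pixels = 62263/2125 ≈ 29.3002353
V = pitch²·Σt = 1.28²·62263/2125 = 48.006

t(3,1)=1.627 V=48.006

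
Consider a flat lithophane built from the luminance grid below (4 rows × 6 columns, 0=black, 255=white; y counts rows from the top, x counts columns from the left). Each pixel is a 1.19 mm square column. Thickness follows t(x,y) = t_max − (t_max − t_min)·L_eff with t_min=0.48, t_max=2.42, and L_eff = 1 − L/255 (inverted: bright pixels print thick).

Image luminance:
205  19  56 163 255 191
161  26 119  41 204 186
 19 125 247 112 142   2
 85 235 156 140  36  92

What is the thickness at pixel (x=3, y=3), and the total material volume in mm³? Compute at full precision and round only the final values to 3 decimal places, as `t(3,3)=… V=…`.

span = t_max - t_min = 2.42 - 0.48 = 1.940
L(3,3) = 140, L_eff = 1 - 140/255 = 0.450980 (inverted)
t(3,3) = 2.42 - 1.940·0.450980 = 1.545
Σt over all 4·6 pixels = 439529/12750 ≈ 34.4728627
V = pitch²·Σt = 1.19²·439529/12750 = 48.817

t(3,3)=1.545 V=48.817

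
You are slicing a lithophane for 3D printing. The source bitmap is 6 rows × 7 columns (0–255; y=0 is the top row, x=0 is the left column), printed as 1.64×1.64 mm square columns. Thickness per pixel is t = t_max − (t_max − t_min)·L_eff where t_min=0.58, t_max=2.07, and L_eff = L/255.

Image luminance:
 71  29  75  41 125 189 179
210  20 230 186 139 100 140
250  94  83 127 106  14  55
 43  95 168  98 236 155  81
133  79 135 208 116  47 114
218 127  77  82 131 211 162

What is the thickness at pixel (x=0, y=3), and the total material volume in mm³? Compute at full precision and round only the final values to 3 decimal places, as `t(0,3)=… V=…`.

span = t_max - t_min = 2.07 - 0.58 = 1.490
L(0,3) = 43, L_eff = 43/255 = 0.168627
t(0,3) = 2.07 - 1.490·0.168627 = 1.819
Σt over all 6·7 pixels = 1445299/25500 ≈ 56.6783922
V = pitch²·Σt = 1.64²·1445299/25500 = 152.442

t(0,3)=1.819 V=152.442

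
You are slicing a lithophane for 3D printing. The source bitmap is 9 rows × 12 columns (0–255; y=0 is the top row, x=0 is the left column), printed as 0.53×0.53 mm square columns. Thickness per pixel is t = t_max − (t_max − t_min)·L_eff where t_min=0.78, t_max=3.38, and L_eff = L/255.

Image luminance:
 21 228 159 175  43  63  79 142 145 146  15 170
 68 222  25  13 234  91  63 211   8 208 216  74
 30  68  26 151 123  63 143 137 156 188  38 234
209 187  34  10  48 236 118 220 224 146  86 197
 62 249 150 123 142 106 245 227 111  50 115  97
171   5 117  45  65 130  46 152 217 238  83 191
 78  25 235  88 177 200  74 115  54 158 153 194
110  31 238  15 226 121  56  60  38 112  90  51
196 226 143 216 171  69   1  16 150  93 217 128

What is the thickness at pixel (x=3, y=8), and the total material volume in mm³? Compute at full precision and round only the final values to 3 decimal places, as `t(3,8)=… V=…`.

t(3,8)=1.178 V=64.296

span = t_max - t_min = 3.38 - 0.78 = 2.600
L(3,8) = 216, L_eff = 216/255 = 0.847059
t(3,8) = 3.38 - 2.600·0.847059 = 1.178
Σt over all 9·12 pixels = 97279/425 ≈ 228.8917647
V = pitch²·Σt = 0.53²·97279/425 = 64.296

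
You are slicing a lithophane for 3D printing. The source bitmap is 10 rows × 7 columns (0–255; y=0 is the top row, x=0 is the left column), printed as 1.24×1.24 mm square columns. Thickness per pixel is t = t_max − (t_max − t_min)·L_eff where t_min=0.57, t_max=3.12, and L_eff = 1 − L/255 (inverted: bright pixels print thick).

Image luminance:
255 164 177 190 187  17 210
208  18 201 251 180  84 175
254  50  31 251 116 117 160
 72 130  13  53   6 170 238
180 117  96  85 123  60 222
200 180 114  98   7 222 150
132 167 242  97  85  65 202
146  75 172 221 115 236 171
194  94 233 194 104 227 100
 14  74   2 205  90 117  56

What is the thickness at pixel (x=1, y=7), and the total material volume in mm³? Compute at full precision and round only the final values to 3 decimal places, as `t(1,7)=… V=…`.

span = t_max - t_min = 3.12 - 0.57 = 2.550
L(1,7) = 75, L_eff = 1 - 75/255 = 0.705882 (inverted)
t(1,7) = 3.12 - 2.550·0.705882 = 1.320
Σt over all 10·7 pixels = 136.52
V = pitch²·Σt = 1.24²·136.52 = 209.913

t(1,7)=1.320 V=209.913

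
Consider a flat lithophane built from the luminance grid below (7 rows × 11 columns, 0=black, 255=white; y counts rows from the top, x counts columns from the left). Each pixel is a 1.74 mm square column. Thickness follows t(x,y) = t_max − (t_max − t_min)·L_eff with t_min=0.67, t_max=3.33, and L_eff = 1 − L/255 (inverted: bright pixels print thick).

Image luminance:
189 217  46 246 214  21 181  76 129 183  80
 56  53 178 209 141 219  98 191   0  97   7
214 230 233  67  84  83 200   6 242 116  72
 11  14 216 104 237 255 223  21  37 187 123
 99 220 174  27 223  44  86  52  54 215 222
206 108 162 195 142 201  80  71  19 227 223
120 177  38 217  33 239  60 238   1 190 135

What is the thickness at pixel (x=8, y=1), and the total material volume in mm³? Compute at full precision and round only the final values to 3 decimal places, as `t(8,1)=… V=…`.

t(8,1)=0.670 V=481.615

span = t_max - t_min = 3.33 - 0.67 = 2.660
L(8,1) = 0, L_eff = 1 - 0/255 = 1.000000 (inverted)
t(8,1) = 3.33 - 2.660·1.000000 = 0.670
Σt over all 7·11 pixels = 4056409/25500 ≈ 159.0748627
V = pitch²·Σt = 1.74²·4056409/25500 = 481.615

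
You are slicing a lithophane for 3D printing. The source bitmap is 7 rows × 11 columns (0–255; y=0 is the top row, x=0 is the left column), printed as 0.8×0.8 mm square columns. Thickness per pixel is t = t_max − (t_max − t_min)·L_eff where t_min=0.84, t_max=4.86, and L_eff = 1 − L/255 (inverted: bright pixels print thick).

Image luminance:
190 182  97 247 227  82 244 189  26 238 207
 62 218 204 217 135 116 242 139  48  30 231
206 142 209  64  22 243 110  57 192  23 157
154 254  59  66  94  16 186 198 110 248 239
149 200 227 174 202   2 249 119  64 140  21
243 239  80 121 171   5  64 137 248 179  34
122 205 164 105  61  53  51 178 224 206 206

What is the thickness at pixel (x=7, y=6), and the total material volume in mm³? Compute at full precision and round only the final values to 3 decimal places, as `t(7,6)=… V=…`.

t(7,6)=3.646 V=155.032

span = t_max - t_min = 4.86 - 0.84 = 4.020
L(7,6) = 178, L_eff = 1 - 178/255 = 0.301961 (inverted)
t(7,6) = 4.86 - 4.020·0.301961 = 3.646
Σt over all 7·11 pixels = 1029511/4250 ≈ 242.2378824
V = pitch²·Σt = 0.8²·1029511/4250 = 155.032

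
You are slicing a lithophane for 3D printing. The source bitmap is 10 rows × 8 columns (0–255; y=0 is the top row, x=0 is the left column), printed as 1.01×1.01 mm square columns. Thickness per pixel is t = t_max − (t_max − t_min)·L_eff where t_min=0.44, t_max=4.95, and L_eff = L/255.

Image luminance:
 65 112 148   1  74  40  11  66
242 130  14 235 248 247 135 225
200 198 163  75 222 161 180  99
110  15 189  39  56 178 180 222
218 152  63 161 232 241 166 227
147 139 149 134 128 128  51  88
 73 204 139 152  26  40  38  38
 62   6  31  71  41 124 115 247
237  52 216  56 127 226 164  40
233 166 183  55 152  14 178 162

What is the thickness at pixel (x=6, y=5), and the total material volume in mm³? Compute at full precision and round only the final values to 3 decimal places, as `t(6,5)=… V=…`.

t(6,5)=4.048 V=216.830

span = t_max - t_min = 4.95 - 0.44 = 4.510
L(6,5) = 51, L_eff = 51/255 = 0.200000
t(6,5) = 4.95 - 4.510·0.200000 = 4.048
Σt over all 10·8 pixels = 1355057/6375 ≈ 212.5579608
V = pitch²·Σt = 1.01²·1355057/6375 = 216.830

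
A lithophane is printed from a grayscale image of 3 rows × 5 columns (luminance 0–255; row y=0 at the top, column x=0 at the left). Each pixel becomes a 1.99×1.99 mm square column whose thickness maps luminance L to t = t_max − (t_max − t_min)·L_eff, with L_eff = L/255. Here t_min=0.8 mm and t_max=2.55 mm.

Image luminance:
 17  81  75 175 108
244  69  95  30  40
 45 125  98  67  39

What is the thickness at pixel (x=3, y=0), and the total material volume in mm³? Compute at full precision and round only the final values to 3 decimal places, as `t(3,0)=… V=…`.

span = t_max - t_min = 2.55 - 0.8 = 1.750
L(3,0) = 175, L_eff = 175/255 = 0.686275
t(3,0) = 2.55 - 1.750·0.686275 = 1.349
Σt over all 3·5 pixels = 9953/340 ≈ 29.2735294
V = pitch²·Σt = 1.99²·9953/340 = 115.926

t(3,0)=1.349 V=115.926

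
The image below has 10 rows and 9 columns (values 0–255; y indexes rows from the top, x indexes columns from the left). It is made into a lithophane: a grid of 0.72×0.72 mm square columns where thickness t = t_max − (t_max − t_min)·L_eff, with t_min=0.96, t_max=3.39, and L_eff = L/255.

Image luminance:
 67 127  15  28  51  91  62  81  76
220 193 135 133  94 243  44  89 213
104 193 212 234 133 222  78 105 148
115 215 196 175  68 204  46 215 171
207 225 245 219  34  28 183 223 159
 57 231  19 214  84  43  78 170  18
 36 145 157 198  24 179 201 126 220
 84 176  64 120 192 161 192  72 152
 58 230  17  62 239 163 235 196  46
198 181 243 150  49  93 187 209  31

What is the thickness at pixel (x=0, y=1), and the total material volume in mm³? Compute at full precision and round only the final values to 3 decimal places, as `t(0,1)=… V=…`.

span = t_max - t_min = 3.39 - 0.96 = 2.430
L(0,1) = 220, L_eff = 220/255 = 0.862745
t(0,1) = 3.39 - 2.430·0.862745 = 1.294
Σt over all 10·9 pixels = 1595511/8500 ≈ 187.7071765
V = pitch²·Σt = 0.72²·1595511/8500 = 97.307

t(0,1)=1.294 V=97.307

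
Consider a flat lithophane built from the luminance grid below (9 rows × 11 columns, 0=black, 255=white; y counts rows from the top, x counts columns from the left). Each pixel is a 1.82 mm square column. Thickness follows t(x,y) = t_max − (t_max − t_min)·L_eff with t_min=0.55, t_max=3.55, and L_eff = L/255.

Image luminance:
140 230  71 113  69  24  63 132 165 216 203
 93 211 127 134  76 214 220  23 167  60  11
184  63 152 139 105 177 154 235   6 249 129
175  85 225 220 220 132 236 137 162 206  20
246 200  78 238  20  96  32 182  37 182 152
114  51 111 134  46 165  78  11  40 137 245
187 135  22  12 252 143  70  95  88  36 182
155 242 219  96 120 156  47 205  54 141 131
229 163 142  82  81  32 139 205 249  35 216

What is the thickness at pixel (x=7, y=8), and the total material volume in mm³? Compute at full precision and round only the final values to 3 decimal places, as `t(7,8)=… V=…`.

t(7,8)=1.138 V=652.514

span = t_max - t_min = 3.55 - 0.55 = 3.000
L(7,8) = 205, L_eff = 205/255 = 0.803922
t(7,8) = 3.55 - 3.000·0.803922 = 1.138
Σt over all 9·11 pixels = 66977/340 ≈ 196.9911765
V = pitch²·Σt = 1.82²·66977/340 = 652.514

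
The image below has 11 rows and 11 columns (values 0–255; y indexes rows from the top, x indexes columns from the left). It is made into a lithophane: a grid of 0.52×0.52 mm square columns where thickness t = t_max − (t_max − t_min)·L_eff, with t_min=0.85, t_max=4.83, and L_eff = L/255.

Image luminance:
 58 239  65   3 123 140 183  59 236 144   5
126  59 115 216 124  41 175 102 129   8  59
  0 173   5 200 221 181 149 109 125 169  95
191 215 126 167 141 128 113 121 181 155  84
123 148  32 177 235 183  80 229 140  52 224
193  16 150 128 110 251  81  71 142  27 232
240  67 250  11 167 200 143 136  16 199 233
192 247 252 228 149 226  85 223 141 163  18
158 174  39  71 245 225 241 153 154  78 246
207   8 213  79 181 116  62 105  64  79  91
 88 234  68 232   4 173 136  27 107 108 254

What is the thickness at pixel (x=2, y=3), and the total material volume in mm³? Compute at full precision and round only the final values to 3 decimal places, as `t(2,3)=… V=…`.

span = t_max - t_min = 4.83 - 0.85 = 3.980
L(2,3) = 126, L_eff = 126/255 = 0.494118
t(2,3) = 4.83 - 3.980·0.494118 = 2.863
Σt over all 11·11 pixels = 2780247/8500 ≈ 327.0878824
V = pitch²·Σt = 0.52²·2780247/8500 = 88.445

t(2,3)=2.863 V=88.445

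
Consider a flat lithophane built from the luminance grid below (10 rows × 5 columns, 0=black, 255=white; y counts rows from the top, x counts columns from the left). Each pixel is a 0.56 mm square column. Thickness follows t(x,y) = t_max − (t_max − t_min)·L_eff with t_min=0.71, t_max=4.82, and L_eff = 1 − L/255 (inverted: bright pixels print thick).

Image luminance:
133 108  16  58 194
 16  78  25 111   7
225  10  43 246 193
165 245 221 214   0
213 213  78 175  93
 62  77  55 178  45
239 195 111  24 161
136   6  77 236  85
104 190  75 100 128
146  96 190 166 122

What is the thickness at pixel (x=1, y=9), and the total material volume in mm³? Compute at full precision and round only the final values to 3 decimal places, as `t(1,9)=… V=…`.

span = t_max - t_min = 4.82 - 0.71 = 4.110
L(1,9) = 96, L_eff = 1 - 96/255 = 0.623529 (inverted)
t(1,9) = 4.82 - 4.110·0.623529 = 2.257
Σt over all 10·5 pixels = 567629/4250 ≈ 133.5597647
V = pitch²·Σt = 0.56²·567629/4250 = 41.884

t(1,9)=2.257 V=41.884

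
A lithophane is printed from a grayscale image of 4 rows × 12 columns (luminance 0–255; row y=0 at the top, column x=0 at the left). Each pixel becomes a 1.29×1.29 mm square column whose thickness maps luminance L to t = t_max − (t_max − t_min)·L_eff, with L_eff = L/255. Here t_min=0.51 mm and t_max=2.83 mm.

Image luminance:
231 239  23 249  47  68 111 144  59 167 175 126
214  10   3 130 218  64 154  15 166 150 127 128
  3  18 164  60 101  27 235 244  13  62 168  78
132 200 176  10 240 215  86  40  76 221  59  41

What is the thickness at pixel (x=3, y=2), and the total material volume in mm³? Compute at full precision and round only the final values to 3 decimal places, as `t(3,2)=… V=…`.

span = t_max - t_min = 2.83 - 0.51 = 2.320
L(3,2) = 60, L_eff = 60/255 = 0.235294
t(3,2) = 2.83 - 2.320·0.235294 = 2.284
Σt over all 4·12 pixels = 536134/6375 ≈ 84.0994510
V = pitch²·Σt = 1.29²·536134/6375 = 139.950

t(3,2)=2.284 V=139.950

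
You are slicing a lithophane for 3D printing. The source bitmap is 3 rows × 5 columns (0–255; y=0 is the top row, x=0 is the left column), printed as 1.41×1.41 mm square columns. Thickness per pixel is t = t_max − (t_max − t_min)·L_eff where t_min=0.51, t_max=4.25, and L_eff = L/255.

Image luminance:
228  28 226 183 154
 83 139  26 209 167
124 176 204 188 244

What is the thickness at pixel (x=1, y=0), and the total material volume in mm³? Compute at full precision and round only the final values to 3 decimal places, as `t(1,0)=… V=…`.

span = t_max - t_min = 4.25 - 0.51 = 3.740
L(1,0) = 28, L_eff = 28/255 = 0.109804
t(1,0) = 4.25 - 3.740·0.109804 = 3.839
Σt over all 3·5 pixels = 28.858
V = pitch²·Σt = 1.41²·28.858 = 57.373

t(1,0)=3.839 V=57.373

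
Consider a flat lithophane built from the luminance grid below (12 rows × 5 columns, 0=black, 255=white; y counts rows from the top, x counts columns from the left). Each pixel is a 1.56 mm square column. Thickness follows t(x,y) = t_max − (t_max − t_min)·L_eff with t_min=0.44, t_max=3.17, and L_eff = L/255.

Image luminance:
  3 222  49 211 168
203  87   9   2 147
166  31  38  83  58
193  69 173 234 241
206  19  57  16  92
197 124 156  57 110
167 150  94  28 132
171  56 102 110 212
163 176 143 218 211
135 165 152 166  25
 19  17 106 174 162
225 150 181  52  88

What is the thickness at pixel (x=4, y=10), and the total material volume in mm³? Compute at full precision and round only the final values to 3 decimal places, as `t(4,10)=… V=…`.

t(4,10)=1.436 V=270.828

span = t_max - t_min = 3.17 - 0.44 = 2.730
L(4,10) = 162, L_eff = 162/255 = 0.635294
t(4,10) = 3.17 - 2.730·0.635294 = 1.436
Σt over all 12·5 pixels = 945939/8500 ≈ 111.2869412
V = pitch²·Σt = 1.56²·945939/8500 = 270.828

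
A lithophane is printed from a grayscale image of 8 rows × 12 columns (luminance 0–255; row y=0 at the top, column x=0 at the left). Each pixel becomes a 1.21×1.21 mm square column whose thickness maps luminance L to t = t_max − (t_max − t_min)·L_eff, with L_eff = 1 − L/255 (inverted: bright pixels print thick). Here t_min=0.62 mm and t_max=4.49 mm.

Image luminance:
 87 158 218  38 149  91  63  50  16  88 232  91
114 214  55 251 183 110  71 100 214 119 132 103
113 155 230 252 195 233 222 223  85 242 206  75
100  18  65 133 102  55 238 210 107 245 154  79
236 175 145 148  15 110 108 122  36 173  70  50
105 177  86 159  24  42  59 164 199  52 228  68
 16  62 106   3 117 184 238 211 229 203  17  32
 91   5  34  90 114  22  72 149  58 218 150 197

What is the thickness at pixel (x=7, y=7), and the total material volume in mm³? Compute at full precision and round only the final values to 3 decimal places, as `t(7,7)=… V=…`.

span = t_max - t_min = 4.49 - 0.62 = 3.870
L(7,7) = 149, L_eff = 1 - 149/255 = 0.415686 (inverted)
t(7,7) = 4.49 - 3.870·0.415686 = 2.881
Σt over all 8·12 pixels = 242.442
V = pitch²·Σt = 1.21²·242.442 = 354.959

t(7,7)=2.881 V=354.959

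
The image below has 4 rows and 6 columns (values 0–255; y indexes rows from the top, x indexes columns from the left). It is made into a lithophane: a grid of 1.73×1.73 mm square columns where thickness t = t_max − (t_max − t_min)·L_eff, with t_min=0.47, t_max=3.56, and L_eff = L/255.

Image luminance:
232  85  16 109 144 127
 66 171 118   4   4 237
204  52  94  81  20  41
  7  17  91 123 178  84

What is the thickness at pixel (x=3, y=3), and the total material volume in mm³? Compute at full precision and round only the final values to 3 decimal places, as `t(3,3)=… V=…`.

span = t_max - t_min = 3.56 - 0.47 = 3.090
L(3,3) = 123, L_eff = 123/255 = 0.482353
t(3,3) = 3.56 - 3.090·0.482353 = 2.070
Σt over all 4·6 pixels = 19553/340 ≈ 57.5088235
V = pitch²·Σt = 1.73²·19553/340 = 172.118

t(3,3)=2.070 V=172.118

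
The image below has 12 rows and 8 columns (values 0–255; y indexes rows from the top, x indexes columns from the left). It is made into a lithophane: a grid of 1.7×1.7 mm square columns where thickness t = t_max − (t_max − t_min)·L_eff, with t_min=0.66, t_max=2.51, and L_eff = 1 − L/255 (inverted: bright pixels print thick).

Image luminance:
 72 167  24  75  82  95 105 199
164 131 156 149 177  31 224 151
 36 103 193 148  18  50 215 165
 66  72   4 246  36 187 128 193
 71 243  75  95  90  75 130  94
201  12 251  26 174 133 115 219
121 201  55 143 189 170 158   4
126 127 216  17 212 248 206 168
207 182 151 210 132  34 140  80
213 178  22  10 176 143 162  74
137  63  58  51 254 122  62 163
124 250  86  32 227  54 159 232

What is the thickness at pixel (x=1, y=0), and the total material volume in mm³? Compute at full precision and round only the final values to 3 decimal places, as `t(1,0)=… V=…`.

span = t_max - t_min = 2.51 - 0.66 = 1.850
L(1,0) = 167, L_eff = 1 - 167/255 = 0.345098 (inverted)
t(1,0) = 2.51 - 1.850·0.345098 = 1.872
Σt over all 12·8 pixels = 782491/5100 ≈ 153.4296078
V = pitch²·Σt = 1.7²·782491/5100 = 443.412

t(1,0)=1.872 V=443.412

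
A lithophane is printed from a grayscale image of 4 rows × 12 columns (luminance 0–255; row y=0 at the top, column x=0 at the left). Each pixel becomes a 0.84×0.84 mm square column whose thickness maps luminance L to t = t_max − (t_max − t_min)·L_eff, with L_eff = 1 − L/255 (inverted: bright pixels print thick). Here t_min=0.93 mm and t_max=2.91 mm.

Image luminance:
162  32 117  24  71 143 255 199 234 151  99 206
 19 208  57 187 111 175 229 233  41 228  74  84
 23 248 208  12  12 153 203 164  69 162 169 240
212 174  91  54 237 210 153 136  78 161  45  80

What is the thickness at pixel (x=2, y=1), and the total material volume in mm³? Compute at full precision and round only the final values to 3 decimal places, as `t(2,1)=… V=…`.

span = t_max - t_min = 2.91 - 0.93 = 1.980
L(2,1) = 57, L_eff = 1 - 57/255 = 0.776471 (inverted)
t(2,1) = 2.91 - 1.980·0.776471 = 1.373
Σt over all 4·12 pixels = 408609/4250 ≈ 96.1432941
V = pitch²·Σt = 0.84²·408609/4250 = 67.839

t(2,1)=1.373 V=67.839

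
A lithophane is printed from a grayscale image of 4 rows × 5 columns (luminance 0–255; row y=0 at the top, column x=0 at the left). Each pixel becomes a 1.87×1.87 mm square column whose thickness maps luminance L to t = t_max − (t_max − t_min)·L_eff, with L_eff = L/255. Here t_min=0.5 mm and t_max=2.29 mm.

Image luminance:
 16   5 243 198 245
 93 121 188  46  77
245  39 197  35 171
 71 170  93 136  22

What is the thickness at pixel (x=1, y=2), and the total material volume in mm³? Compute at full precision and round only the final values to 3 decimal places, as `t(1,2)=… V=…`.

span = t_max - t_min = 2.29 - 0.5 = 1.790
L(1,2) = 39, L_eff = 39/255 = 0.152941
t(1,2) = 2.29 - 1.790·0.152941 = 2.016
Σt over all 4·5 pixels = 736331/25500 ≈ 28.8757255
V = pitch²·Σt = 1.87²·736331/25500 = 100.976

t(1,2)=2.016 V=100.976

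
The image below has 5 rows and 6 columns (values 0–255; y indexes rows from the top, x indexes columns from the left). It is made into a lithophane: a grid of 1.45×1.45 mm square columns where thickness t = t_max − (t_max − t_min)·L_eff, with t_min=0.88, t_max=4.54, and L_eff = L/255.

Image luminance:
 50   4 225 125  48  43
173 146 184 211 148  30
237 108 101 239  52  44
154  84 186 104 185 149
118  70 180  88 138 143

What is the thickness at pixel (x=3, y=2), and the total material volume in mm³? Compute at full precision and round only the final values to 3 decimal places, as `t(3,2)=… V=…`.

t(3,2)=1.110 V=172.684

span = t_max - t_min = 4.54 - 0.88 = 3.660
L(3,2) = 239, L_eff = 239/255 = 0.937255
t(3,2) = 4.54 - 3.660·0.937255 = 1.110
Σt over all 5·6 pixels = 349063/4250 ≈ 82.1324706
V = pitch²·Σt = 1.45²·349063/4250 = 172.684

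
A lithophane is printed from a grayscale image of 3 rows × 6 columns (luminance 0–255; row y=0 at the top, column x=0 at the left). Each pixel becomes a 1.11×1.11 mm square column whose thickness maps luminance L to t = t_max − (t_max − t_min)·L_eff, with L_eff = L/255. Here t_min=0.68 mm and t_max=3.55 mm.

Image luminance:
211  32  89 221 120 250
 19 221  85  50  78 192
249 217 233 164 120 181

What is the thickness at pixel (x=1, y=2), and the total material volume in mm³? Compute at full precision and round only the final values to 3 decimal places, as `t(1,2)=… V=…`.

span = t_max - t_min = 3.55 - 0.68 = 2.870
L(1,2) = 217, L_eff = 217/255 = 0.850980
t(1,2) = 3.55 - 2.870·0.850980 = 1.108
Σt over all 3·6 pixels = 422683/12750 ≈ 33.1516078
V = pitch²·Σt = 1.11²·422683/12750 = 40.846

t(1,2)=1.108 V=40.846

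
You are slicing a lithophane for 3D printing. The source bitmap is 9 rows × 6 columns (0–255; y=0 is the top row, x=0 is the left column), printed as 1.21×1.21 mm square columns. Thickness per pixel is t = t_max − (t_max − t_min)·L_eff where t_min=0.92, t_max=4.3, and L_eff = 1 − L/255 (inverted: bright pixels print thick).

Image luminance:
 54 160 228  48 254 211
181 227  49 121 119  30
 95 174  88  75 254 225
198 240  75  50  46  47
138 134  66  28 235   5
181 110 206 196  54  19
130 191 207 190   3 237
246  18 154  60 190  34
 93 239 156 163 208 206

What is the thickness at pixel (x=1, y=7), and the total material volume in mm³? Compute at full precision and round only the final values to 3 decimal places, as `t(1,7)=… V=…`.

t(1,7)=1.159 V=215.297

span = t_max - t_min = 4.3 - 0.92 = 3.380
L(1,7) = 18, L_eff = 1 - 18/255 = 0.929412 (inverted)
t(1,7) = 4.3 - 3.380·0.929412 = 1.159
Σt over all 9·6 pixels = 937447/6375 ≈ 147.0505098
V = pitch²·Σt = 1.21²·937447/6375 = 215.297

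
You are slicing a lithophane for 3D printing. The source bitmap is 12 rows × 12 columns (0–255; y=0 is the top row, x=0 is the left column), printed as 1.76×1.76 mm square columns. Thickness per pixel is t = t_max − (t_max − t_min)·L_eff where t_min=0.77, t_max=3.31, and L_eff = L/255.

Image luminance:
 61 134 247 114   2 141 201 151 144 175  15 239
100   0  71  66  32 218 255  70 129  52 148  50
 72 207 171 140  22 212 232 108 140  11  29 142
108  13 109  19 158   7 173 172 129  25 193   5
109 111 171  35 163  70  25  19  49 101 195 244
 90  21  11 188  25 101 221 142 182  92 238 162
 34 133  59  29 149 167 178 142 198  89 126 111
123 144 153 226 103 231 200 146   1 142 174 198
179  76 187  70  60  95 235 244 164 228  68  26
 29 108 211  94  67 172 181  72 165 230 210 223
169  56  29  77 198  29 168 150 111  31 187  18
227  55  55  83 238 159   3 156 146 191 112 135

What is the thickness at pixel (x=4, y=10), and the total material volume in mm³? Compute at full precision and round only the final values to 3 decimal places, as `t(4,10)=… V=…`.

t(4,10)=1.338 V=933.092

span = t_max - t_min = 3.31 - 0.77 = 2.540
L(4,10) = 198, L_eff = 198/255 = 0.776471
t(4,10) = 3.31 - 2.540·0.776471 = 1.338
Σt over all 12·12 pixels = 128023/425 ≈ 301.2305882
V = pitch²·Σt = 1.76²·128023/425 = 933.092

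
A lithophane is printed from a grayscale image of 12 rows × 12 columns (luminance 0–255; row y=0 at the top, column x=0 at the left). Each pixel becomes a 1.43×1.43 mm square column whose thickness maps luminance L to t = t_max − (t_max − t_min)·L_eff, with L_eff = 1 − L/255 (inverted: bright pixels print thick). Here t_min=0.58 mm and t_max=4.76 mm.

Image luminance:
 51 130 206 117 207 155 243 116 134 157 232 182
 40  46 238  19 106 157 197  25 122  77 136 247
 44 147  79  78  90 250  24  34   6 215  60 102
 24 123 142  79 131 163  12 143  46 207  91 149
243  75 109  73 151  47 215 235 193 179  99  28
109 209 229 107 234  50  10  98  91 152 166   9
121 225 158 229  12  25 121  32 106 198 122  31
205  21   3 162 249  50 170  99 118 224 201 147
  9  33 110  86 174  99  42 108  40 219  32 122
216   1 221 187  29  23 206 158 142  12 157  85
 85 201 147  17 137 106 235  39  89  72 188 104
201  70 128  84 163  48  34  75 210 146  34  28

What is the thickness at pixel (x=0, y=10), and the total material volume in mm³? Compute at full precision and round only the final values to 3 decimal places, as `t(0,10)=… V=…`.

t(0,10)=1.973 V=743.015

span = t_max - t_min = 4.76 - 0.58 = 4.180
L(0,10) = 85, L_eff = 1 - 85/255 = 0.666667 (inverted)
t(0,10) = 4.76 - 4.180·0.666667 = 1.973
Σt over all 12·12 pixels = 4632719/12750 ≈ 363.3505098
V = pitch²·Σt = 1.43²·4632719/12750 = 743.015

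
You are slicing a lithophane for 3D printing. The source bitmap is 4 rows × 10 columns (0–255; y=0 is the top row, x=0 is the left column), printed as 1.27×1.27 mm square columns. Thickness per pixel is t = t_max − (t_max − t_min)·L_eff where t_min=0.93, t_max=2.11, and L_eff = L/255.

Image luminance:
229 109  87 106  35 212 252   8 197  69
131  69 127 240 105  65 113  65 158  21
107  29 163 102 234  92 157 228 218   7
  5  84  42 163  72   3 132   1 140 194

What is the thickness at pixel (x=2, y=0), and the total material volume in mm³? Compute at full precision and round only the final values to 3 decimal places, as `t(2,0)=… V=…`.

span = t_max - t_min = 2.11 - 0.93 = 1.180
L(2,0) = 87, L_eff = 87/255 = 0.341176
t(2,0) = 2.11 - 1.180·0.341176 = 1.707
Σt over all 4·10 pixels = 806411/12750 ≈ 63.2479216
V = pitch²·Σt = 1.27²·806411/12750 = 102.013

t(2,0)=1.707 V=102.013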